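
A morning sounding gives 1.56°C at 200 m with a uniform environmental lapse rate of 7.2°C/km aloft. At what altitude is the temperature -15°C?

2500 m

Height above start = (1.56 − (-15)) / 7.2 = 2.3 km
Altitude = 200 m + 2300 m = 2500 m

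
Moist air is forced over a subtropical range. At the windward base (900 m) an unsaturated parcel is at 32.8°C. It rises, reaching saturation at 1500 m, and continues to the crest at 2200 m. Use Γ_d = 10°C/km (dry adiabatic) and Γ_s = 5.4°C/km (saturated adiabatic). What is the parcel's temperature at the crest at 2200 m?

Dry to 1500 m: -10 × 0.6 km = -6°C, so T = 26.8°C.
Saturated to 2200 m: -5.4 × 0.7 km = -3.78°C, so T = 23.02°C.

23.02°C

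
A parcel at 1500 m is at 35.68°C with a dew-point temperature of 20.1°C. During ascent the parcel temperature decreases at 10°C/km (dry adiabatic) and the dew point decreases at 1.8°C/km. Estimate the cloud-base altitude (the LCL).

3400 m

T and T_d converge at 10 − 1.8 = 8.2°C per km
Height above start = (35.68 − 20.1) / 8.2 = 1.9 km
LCL altitude = 1500 m + 1900 m = 3400 m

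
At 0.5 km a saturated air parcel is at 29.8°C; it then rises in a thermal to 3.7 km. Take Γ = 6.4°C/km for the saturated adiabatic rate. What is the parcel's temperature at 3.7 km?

500 → 3700 m (saturated adiabatic, 6.4°C/km): ΔT = -6.4 × 3.2 = -20.48°C → T = 9.32°C

9.32°C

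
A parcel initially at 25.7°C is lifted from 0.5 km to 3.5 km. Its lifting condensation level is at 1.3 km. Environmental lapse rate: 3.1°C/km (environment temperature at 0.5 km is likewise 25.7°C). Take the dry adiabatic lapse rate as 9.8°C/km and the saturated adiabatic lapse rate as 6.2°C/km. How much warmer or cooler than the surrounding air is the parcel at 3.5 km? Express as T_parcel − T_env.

-12.18°C (parcel cooler than environment)

Parcel:
  500 → 1300 m (dry, 9.8°C/km): ΔT = -9.8 × 0.8 = -7.84°C → T = 17.86°C
  1300 → 3500 m (saturated, 6.2°C/km): ΔT = -6.2 × 2.2 = -13.64°C → T = 4.22°C
Environment:
  500 → 3500 m (environment, 3.1°C/km): ΔT = -3.1 × 3 = -9.3°C → T = 16.4°C
T_parcel − T_env = 4.22 − 16.4 = -12.18°C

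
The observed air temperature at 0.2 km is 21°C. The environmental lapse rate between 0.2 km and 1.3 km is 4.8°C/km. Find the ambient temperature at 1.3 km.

15.72°C

200 → 1300 m (environmental, 4.8°C/km): ΔT = -4.8 × 1.1 = -5.28°C → T = 15.72°C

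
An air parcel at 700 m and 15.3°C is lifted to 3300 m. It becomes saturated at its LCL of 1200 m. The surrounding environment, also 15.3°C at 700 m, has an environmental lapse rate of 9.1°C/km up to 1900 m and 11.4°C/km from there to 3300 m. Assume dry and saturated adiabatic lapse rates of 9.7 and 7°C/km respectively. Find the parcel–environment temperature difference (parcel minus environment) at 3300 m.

+7.33°C (parcel warmer than environment)

Parcel:
  700–1200 m, dry: Δz = 0.5 km ⇒ ΔT = -4.85°C; T = 10.45°C
  1200–3300 m, saturated: Δz = 2.1 km ⇒ ΔT = -14.7°C; T = -4.25°C
Environment:
  700–1900 m, environment, lower layer: Δz = 1.2 km ⇒ ΔT = -10.92°C; T = 4.38°C
  1900–3300 m, environment, upper layer: Δz = 1.4 km ⇒ ΔT = -15.96°C; T = -11.58°C
T_parcel − T_env = -4.25 − (-11.58) = +7.33°C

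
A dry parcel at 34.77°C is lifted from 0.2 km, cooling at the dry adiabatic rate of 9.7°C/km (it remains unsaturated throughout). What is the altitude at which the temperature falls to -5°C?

4.3 km

Height above start = (34.77 − (-5)) / 9.7 = 4.1 km
Altitude = 200 m + 4100 m = 4300 m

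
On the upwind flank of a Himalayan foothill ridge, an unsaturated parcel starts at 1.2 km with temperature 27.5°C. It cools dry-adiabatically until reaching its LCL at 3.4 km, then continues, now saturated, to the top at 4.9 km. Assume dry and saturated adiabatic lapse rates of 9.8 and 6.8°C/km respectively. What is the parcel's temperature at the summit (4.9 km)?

1200 → 3400 m (dry, 9.8°C/km): ΔT = -9.8 × 2.2 = -21.56°C → T = 5.94°C
3400 → 4900 m (saturated, 6.8°C/km): ΔT = -6.8 × 1.5 = -10.2°C → T = -4.26°C

-4.26°C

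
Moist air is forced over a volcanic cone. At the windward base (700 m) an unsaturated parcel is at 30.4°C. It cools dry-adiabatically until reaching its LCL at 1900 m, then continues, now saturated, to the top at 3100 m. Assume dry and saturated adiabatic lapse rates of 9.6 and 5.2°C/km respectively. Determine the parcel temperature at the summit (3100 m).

700–1900 m, dry: Δz = 1.2 km ⇒ ΔT = -11.52°C; T = 18.88°C
1900–3100 m, saturated: Δz = 1.2 km ⇒ ΔT = -6.24°C; T = 12.64°C

12.64°C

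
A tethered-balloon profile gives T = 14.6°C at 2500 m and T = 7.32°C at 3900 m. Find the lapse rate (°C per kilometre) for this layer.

Γ = −ΔT/Δz = (14.6 − 7.32) / (3900 − 2500) m
  = 7.28°C / 1.4 km = 5.2°C/km

5.2°C/km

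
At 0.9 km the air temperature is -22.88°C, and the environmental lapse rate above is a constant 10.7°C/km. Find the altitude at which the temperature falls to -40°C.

Height above start = (-22.88 − (-40)) / 10.7 = 1.6 km
Altitude = 900 m + 1600 m = 2500 m

2.5 km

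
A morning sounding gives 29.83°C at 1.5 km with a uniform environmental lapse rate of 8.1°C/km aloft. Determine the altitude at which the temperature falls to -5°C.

5.8 km

Height above start = (29.83 − (-5)) / 8.1 = 4.3 km
Altitude = 1500 m + 4300 m = 5800 m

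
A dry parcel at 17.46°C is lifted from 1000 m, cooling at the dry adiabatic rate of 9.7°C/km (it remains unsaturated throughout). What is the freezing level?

2800 m

Height above start = (17.46 − 0) / 9.7 = 1.8 km
Altitude = 1000 m + 1800 m = 2800 m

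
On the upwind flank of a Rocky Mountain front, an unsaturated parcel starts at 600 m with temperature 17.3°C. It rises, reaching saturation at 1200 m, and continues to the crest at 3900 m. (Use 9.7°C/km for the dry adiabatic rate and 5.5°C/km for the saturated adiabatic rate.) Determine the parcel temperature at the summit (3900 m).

Dry to 1200 m: -9.7 × 0.6 km = -5.82°C, so T = 11.48°C.
Saturated to 3900 m: -5.5 × 2.7 km = -14.85°C, so T = -3.37°C.

-3.37°C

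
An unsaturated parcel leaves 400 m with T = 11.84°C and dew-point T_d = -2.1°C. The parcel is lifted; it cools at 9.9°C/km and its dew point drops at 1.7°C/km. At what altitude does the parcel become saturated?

T and T_d converge at 9.9 − 1.7 = 8.2°C per km
Height above start = (11.84 − (-2.1)) / 8.2 = 1.7 km
LCL altitude = 400 m + 1700 m = 2100 m

2100 m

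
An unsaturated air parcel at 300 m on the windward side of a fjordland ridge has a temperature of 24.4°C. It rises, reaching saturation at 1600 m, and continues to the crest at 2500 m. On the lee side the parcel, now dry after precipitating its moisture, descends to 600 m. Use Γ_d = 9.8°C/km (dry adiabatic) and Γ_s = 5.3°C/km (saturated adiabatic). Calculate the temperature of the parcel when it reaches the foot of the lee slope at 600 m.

From 300 m to 1600 m (dry): cools by 9.8 × 1.3 = 12.74°C, giving 11.66°C.
From 1600 m to 2500 m (saturated): cools by 5.3 × 0.9 = 4.77°C, giving 6.89°C.
From 2500 m to 600 m (dry descent): warms by 9.8 × 1.9 = 18.62°C, giving 25.51°C.

25.51°C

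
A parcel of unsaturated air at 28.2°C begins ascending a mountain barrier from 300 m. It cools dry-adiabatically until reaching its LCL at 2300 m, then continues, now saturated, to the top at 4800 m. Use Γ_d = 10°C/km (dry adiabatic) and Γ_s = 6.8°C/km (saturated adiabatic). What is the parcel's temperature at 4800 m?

-8.8°C

From 300 m to 2300 m (dry): cools by 10 × 2 = 20°C, giving 8.2°C.
From 2300 m to 4800 m (saturated): cools by 6.8 × 2.5 = 17°C, giving -8.8°C.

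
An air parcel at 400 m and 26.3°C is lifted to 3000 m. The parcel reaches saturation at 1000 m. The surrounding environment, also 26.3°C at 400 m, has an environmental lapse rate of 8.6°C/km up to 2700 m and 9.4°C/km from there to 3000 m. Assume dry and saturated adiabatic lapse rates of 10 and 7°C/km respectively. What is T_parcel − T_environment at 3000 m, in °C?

+2.6°C (parcel warmer than environment)

Parcel:
  400 → 1000 m (dry, 10°C/km): ΔT = -10 × 0.6 = -6°C → T = 20.3°C
  1000 → 3000 m (saturated, 7°C/km): ΔT = -7 × 2 = -14°C → T = 6.3°C
Environment:
  400 → 2700 m (environment, lower layer, 8.6°C/km): ΔT = -8.6 × 2.3 = -19.78°C → T = 6.52°C
  2700 → 3000 m (environment, upper layer, 9.4°C/km): ΔT = -9.4 × 0.3 = -2.82°C → T = 3.7°C
T_parcel − T_env = 6.3 − 3.7 = +2.6°C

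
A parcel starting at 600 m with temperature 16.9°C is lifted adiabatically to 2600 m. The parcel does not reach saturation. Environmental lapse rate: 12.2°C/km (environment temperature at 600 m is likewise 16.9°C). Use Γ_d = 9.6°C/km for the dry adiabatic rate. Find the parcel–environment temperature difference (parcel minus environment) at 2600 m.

Parcel:
  600 → 2600 m (dry, 9.6°C/km): ΔT = -9.6 × 2 = -19.2°C → T = -2.3°C
Environment:
  600 → 2600 m (environment, 12.2°C/km): ΔT = -12.2 × 2 = -24.4°C → T = -7.5°C
T_parcel − T_env = -2.3 − (-7.5) = +5.2°C

+5.2°C (parcel warmer than environment)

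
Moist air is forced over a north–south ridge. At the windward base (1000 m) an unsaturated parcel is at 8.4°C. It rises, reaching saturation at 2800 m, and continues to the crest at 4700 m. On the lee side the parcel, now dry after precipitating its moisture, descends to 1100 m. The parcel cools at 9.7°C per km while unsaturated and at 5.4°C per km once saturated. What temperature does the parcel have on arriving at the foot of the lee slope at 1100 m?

Dry to 2800 m: -9.7 × 1.8 km = -17.46°C, so T = -9.06°C.
Saturated to 4700 m: -5.4 × 1.9 km = -10.26°C, so T = -19.32°C.
Dry descent to 1100 m: +9.7 × 3.6 km = +34.92°C, so T = 15.6°C.

15.6°C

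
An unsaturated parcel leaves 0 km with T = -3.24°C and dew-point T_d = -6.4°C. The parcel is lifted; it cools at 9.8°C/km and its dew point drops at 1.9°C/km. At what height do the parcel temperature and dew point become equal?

0.4 km

T and T_d converge at 9.8 − 1.9 = 7.9°C per km
Height above start = (-3.24 − (-6.4)) / 7.9 = 0.4 km
LCL altitude = 0 m + 400 m = 400 m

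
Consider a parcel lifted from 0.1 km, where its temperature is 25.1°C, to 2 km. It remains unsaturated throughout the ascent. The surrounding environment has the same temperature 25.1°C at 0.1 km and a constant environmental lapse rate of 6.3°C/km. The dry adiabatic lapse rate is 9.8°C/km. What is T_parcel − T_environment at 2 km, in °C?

-6.65°C (parcel cooler than environment)

Parcel:
  100 → 2000 m (dry, 9.8°C/km): ΔT = -9.8 × 1.9 = -18.62°C → T = 6.48°C
Environment:
  100 → 2000 m (environment, 6.3°C/km): ΔT = -6.3 × 1.9 = -11.97°C → T = 13.13°C
T_parcel − T_env = 6.48 − 13.13 = -6.65°C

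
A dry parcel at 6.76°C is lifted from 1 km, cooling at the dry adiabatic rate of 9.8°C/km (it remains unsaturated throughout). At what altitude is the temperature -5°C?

Height above start = (6.76 − (-5)) / 9.8 = 1.2 km
Altitude = 1000 m + 1200 m = 2200 m

2.2 km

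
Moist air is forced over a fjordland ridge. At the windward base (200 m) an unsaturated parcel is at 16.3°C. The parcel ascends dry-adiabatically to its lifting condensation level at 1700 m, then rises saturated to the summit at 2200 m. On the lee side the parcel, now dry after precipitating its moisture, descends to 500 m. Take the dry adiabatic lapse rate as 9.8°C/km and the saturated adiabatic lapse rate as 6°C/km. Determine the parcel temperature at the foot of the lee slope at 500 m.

200 → 1700 m (dry, 9.8°C/km): ΔT = -9.8 × 1.5 = -14.7°C → T = 1.6°C
1700 → 2200 m (saturated, 6°C/km): ΔT = -6 × 0.5 = -3°C → T = -1.4°C
2200 → 500 m (dry descent, 9.8°C/km): ΔT = +9.8 × 1.7 = +16.66°C → T = 15.26°C

15.26°C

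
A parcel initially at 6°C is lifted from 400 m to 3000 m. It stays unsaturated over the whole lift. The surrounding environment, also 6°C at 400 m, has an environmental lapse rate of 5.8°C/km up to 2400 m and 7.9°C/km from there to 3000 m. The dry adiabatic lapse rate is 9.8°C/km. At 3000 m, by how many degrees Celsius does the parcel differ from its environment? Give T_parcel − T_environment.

-9.14°C (parcel cooler than environment)

Parcel:
  From 400 m to 3000 m (dry): cools by 9.8 × 2.6 = 25.48°C, giving -19.48°C.
Environment:
  From 400 m to 2400 m (environment, lower layer): cools by 5.8 × 2 = 11.6°C, giving -5.6°C.
  From 2400 m to 3000 m (environment, upper layer): cools by 7.9 × 0.6 = 4.74°C, giving -10.34°C.
T_parcel − T_env = -19.48 − (-10.34) = -9.14°C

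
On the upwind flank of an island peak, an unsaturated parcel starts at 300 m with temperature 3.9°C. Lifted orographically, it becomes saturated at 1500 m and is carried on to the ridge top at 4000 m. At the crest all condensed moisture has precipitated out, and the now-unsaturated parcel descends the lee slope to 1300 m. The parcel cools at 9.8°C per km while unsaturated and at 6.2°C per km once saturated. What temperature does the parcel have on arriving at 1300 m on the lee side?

From 300 m to 1500 m (dry): cools by 9.8 × 1.2 = 11.76°C, giving -7.86°C.
From 1500 m to 4000 m (saturated): cools by 6.2 × 2.5 = 15.5°C, giving -23.36°C.
From 4000 m to 1300 m (dry descent): warms by 9.8 × 2.7 = 26.46°C, giving 3.1°C.

3.1°C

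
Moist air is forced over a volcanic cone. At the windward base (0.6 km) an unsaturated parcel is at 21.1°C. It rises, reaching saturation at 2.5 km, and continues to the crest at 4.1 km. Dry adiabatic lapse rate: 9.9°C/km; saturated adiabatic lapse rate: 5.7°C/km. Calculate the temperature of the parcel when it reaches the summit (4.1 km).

Dry to 2500 m: -9.9 × 1.9 km = -18.81°C, so T = 2.29°C.
Saturated to 4100 m: -5.7 × 1.6 km = -9.12°C, so T = -6.83°C.

-6.83°C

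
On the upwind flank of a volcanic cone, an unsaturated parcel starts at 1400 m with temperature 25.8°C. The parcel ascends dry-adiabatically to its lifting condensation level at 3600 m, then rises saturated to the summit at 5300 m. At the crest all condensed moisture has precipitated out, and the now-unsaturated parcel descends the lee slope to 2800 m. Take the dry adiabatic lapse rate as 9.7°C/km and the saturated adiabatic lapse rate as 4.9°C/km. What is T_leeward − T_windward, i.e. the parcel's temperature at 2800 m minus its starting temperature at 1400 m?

-5.42°C

1400–3600 m, dry: Δz = 2.2 km ⇒ ΔT = -21.34°C; T = 4.46°C
3600–5300 m, saturated: Δz = 1.7 km ⇒ ΔT = -8.33°C; T = -3.87°C
5300–2800 m, dry descent: Δz = 2.5 km ⇒ ΔT = +24.25°C; T = 20.38°C
Net change vs windward start: 20.38 − 25.8 = -5.42°C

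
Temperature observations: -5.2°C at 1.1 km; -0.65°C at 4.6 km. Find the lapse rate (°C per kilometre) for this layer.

Γ = −ΔT/Δz = (-5.2 − (-0.65)) / (4600 − 1100) m
  = -4.55°C / 3.5 km = -1.3°C/km

-1.3°C/km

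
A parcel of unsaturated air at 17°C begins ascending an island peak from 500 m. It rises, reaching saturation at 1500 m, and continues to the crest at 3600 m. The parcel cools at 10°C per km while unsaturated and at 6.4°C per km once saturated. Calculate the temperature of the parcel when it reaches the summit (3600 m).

-6.44°C

Dry to 1500 m: -10 × 1 km = -10°C, so T = 7°C.
Saturated to 3600 m: -6.4 × 2.1 km = -13.44°C, so T = -6.44°C.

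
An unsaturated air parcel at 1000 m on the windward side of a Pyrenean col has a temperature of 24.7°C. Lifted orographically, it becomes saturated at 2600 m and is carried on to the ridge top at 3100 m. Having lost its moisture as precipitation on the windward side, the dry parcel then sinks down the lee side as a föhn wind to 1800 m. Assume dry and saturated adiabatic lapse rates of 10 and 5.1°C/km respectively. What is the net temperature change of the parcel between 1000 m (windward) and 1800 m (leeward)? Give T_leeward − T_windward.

1000 → 2600 m (dry, 10°C/km): ΔT = -10 × 1.6 = -16°C → T = 8.7°C
2600 → 3100 m (saturated, 5.1°C/km): ΔT = -5.1 × 0.5 = -2.55°C → T = 6.15°C
3100 → 1800 m (dry descent, 10°C/km): ΔT = +10 × 1.3 = +13°C → T = 19.15°C
Net change vs windward start: 19.15 − 24.7 = -5.55°C

-5.55°C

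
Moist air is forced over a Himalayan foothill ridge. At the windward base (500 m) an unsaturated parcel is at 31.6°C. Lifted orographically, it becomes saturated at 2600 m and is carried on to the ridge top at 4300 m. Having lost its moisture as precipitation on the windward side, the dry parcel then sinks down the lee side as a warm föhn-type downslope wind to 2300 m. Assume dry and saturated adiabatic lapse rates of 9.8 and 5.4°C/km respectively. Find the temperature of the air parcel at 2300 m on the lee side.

500 → 2600 m (dry, 9.8°C/km): ΔT = -9.8 × 2.1 = -20.58°C → T = 11.02°C
2600 → 4300 m (saturated, 5.4°C/km): ΔT = -5.4 × 1.7 = -9.18°C → T = 1.84°C
4300 → 2300 m (dry descent, 9.8°C/km): ΔT = +9.8 × 2 = +19.6°C → T = 21.44°C

21.44°C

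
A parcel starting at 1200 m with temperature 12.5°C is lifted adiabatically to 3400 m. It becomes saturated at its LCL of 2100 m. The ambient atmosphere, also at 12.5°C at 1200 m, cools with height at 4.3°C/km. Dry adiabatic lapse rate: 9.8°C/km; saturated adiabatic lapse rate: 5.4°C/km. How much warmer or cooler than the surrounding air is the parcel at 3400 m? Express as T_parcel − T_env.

-6.38°C (parcel cooler than environment)

Parcel:
  1200 → 2100 m (dry, 9.8°C/km): ΔT = -9.8 × 0.9 = -8.82°C → T = 3.68°C
  2100 → 3400 m (saturated, 5.4°C/km): ΔT = -5.4 × 1.3 = -7.02°C → T = -3.34°C
Environment:
  1200 → 3400 m (environment, 4.3°C/km): ΔT = -4.3 × 2.2 = -9.46°C → T = 3.04°C
T_parcel − T_env = -3.34 − 3.04 = -6.38°C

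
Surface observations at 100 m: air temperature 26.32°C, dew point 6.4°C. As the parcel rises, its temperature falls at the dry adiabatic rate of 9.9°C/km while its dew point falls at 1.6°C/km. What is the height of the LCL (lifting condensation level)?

T and T_d converge at 9.9 − 1.6 = 8.3°C per km
Height above start = (26.32 − 6.4) / 8.3 = 2.4 km
LCL altitude = 100 m + 2400 m = 2500 m

2500 m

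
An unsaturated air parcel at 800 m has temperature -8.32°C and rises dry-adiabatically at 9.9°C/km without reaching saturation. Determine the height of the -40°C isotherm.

4000 m

Height above start = (-8.32 − (-40)) / 9.9 = 3.2 km
Altitude = 800 m + 3200 m = 4000 m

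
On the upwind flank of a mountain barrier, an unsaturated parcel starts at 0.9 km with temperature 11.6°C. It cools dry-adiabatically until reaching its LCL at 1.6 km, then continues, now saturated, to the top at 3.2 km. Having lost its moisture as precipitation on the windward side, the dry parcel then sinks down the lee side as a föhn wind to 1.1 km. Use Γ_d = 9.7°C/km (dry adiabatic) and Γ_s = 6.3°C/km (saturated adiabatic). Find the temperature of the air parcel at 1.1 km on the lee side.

15.1°C

From 900 m to 1600 m (dry): cools by 9.7 × 0.7 = 6.79°C, giving 4.81°C.
From 1600 m to 3200 m (saturated): cools by 6.3 × 1.6 = 10.08°C, giving -5.27°C.
From 3200 m to 1100 m (dry descent): warms by 9.7 × 2.1 = 20.37°C, giving 15.1°C.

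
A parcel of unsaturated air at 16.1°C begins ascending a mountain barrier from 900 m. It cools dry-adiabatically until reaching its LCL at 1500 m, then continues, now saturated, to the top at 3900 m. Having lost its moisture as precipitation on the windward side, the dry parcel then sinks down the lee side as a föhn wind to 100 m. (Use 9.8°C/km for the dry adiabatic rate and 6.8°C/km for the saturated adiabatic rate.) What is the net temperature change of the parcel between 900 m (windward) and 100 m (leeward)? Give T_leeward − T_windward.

900–1500 m, dry: Δz = 0.6 km ⇒ ΔT = -5.88°C; T = 10.22°C
1500–3900 m, saturated: Δz = 2.4 km ⇒ ΔT = -16.32°C; T = -6.1°C
3900–100 m, dry descent: Δz = 3.8 km ⇒ ΔT = +37.24°C; T = 31.14°C
Net change vs windward start: 31.14 − 16.1 = +15.04°C

+15.04°C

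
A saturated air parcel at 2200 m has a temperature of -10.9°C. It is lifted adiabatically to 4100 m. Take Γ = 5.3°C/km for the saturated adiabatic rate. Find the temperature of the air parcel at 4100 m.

-20.97°C

2200–4100 m, saturated adiabatic: Δz = 1.9 km ⇒ ΔT = -10.07°C; T = -20.97°C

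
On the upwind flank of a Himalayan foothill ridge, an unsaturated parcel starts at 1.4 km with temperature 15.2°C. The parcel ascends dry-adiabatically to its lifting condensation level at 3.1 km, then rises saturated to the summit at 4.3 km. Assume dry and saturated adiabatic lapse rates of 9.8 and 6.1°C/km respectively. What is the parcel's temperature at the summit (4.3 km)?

Dry to 3100 m: -9.8 × 1.7 km = -16.66°C, so T = -1.46°C.
Saturated to 4300 m: -6.1 × 1.2 km = -7.32°C, so T = -8.78°C.

-8.78°C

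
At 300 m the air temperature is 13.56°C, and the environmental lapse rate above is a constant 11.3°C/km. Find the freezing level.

Height above start = (13.56 − 0) / 11.3 = 1.2 km
Altitude = 300 m + 1200 m = 1500 m

1500 m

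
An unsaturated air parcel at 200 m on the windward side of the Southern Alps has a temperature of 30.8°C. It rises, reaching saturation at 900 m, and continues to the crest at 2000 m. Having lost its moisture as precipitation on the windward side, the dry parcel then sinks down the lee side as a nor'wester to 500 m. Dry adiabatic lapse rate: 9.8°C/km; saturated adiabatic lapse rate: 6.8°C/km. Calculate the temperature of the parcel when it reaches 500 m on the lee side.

31.16°C

200–900 m, dry: Δz = 0.7 km ⇒ ΔT = -6.86°C; T = 23.94°C
900–2000 m, saturated: Δz = 1.1 km ⇒ ΔT = -7.48°C; T = 16.46°C
2000–500 m, dry descent: Δz = 1.5 km ⇒ ΔT = +14.7°C; T = 31.16°C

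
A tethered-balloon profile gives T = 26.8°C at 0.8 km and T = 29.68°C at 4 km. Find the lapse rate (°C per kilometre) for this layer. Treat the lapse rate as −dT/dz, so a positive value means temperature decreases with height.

-0.9°C/km

Γ = −ΔT/Δz = (26.8 − 29.68) / (4000 − 800) m
  = -2.88°C / 3.2 km = -0.9°C/km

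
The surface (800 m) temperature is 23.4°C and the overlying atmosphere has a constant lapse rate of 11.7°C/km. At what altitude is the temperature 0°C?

2800 m

Height above start = (23.4 − 0) / 11.7 = 2 km
Altitude = 800 m + 2000 m = 2800 m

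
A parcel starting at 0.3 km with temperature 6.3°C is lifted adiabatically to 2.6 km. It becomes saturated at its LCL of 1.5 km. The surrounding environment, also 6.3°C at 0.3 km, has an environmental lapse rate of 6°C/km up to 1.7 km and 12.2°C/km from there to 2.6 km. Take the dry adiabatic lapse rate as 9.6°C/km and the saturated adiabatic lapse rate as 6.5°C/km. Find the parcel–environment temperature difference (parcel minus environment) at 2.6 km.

+0.71°C (parcel warmer than environment)

Parcel:
  From 300 m to 1500 m (dry): cools by 9.6 × 1.2 = 11.52°C, giving -5.22°C.
  From 1500 m to 2600 m (saturated): cools by 6.5 × 1.1 = 7.15°C, giving -12.37°C.
Environment:
  From 300 m to 1700 m (environment, lower layer): cools by 6 × 1.4 = 8.4°C, giving -2.1°C.
  From 1700 m to 2600 m (environment, upper layer): cools by 12.2 × 0.9 = 10.98°C, giving -13.08°C.
T_parcel − T_env = -12.37 − (-13.08) = +0.71°C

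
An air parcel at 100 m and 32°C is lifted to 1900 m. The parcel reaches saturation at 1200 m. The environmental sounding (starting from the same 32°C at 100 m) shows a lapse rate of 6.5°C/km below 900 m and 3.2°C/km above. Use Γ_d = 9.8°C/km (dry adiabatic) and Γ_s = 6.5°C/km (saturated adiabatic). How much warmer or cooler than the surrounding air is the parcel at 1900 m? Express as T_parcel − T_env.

-6.93°C (parcel cooler than environment)

Parcel:
  100–1200 m, dry: Δz = 1.1 km ⇒ ΔT = -10.78°C; T = 21.22°C
  1200–1900 m, saturated: Δz = 0.7 km ⇒ ΔT = -4.55°C; T = 16.67°C
Environment:
  100–900 m, environment, lower layer: Δz = 0.8 km ⇒ ΔT = -5.2°C; T = 26.8°C
  900–1900 m, environment, upper layer: Δz = 1 km ⇒ ΔT = -3.2°C; T = 23.6°C
T_parcel − T_env = 16.67 − 23.6 = -6.93°C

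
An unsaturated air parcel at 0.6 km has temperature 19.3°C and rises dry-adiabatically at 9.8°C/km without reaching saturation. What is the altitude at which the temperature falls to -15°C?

4.1 km

Height above start = (19.3 − (-15)) / 9.8 = 3.5 km
Altitude = 600 m + 3500 m = 4100 m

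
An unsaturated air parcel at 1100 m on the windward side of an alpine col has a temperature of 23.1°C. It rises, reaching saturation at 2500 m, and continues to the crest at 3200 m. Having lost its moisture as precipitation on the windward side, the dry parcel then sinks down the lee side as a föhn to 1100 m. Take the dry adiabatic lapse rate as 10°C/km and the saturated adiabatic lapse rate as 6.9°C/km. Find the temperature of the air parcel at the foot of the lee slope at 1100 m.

From 1100 m to 2500 m (dry): cools by 10 × 1.4 = 14°C, giving 9.1°C.
From 2500 m to 3200 m (saturated): cools by 6.9 × 0.7 = 4.83°C, giving 4.27°C.
From 3200 m to 1100 m (dry descent): warms by 10 × 2.1 = 21°C, giving 25.27°C.

25.27°C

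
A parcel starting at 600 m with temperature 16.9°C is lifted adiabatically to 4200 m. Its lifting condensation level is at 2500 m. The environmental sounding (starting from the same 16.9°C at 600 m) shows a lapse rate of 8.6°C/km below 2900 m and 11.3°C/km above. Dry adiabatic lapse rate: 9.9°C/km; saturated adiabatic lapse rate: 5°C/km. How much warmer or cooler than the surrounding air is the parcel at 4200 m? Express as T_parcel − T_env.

+7.16°C (parcel warmer than environment)

Parcel:
  From 600 m to 2500 m (dry): cools by 9.9 × 1.9 = 18.81°C, giving -1.91°C.
  From 2500 m to 4200 m (saturated): cools by 5 × 1.7 = 8.5°C, giving -10.41°C.
Environment:
  From 600 m to 2900 m (environment, lower layer): cools by 8.6 × 2.3 = 19.78°C, giving -2.88°C.
  From 2900 m to 4200 m (environment, upper layer): cools by 11.3 × 1.3 = 14.69°C, giving -17.57°C.
T_parcel − T_env = -10.41 − (-17.57) = +7.16°C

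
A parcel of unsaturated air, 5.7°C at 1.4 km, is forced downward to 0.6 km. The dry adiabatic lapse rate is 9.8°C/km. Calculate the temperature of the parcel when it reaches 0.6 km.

1400 → 600 m (dry adiabatic, 9.8°C/km): ΔT = +9.8 × 0.8 = +7.84°C → T = 13.54°C

13.54°C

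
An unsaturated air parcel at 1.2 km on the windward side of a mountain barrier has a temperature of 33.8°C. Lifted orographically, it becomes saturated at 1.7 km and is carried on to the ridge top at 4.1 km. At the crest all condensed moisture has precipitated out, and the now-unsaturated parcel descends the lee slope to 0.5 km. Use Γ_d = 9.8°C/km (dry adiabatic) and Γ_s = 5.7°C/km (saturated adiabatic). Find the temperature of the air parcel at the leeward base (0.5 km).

50.5°C

Dry to 1700 m: -9.8 × 0.5 km = -4.9°C, so T = 28.9°C.
Saturated to 4100 m: -5.7 × 2.4 km = -13.68°C, so T = 15.22°C.
Dry descent to 500 m: +9.8 × 3.6 km = +35.28°C, so T = 50.5°C.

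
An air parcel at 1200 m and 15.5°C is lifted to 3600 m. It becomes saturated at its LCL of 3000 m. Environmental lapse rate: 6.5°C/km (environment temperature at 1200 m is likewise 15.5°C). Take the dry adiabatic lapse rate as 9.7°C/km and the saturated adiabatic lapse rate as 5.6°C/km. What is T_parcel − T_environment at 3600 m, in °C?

-5.22°C (parcel cooler than environment)

Parcel:
  1200–3000 m, dry: Δz = 1.8 km ⇒ ΔT = -17.46°C; T = -1.96°C
  3000–3600 m, saturated: Δz = 0.6 km ⇒ ΔT = -3.36°C; T = -5.32°C
Environment:
  1200–3600 m, environment: Δz = 2.4 km ⇒ ΔT = -15.6°C; T = -0.1°C
T_parcel − T_env = -5.32 − (-0.1) = -5.22°C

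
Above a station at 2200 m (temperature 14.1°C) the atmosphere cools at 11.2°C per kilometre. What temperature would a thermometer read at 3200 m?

2.9°C

From 2200 m to 3200 m (environmental): cools by 11.2 × 1 = 11.2°C, giving 2.9°C.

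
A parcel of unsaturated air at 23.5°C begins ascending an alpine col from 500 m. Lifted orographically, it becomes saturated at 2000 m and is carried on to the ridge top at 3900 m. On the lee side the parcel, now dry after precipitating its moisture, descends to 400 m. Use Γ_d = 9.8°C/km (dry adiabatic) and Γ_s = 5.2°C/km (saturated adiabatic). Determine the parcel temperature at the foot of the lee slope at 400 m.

From 500 m to 2000 m (dry): cools by 9.8 × 1.5 = 14.7°C, giving 8.8°C.
From 2000 m to 3900 m (saturated): cools by 5.2 × 1.9 = 9.88°C, giving -1.08°C.
From 3900 m to 400 m (dry descent): warms by 9.8 × 3.5 = 34.3°C, giving 33.22°C.

33.22°C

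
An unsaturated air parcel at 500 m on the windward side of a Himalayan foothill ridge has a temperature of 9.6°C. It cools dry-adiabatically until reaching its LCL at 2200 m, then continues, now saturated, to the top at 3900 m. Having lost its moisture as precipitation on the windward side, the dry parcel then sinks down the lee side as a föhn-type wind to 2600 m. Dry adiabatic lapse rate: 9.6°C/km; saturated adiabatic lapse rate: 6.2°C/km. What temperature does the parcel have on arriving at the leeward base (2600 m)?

Dry to 2200 m: -9.6 × 1.7 km = -16.32°C, so T = -6.72°C.
Saturated to 3900 m: -6.2 × 1.7 km = -10.54°C, so T = -17.26°C.
Dry descent to 2600 m: +9.6 × 1.3 km = +12.48°C, so T = -4.78°C.

-4.78°C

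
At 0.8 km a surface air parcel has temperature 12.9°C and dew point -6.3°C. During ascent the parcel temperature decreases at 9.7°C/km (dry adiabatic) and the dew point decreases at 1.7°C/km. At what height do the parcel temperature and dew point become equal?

3.2 km

T and T_d converge at 9.7 − 1.7 = 8°C per km
Height above start = (12.9 − (-6.3)) / 8 = 2.4 km
LCL altitude = 800 m + 2400 m = 3200 m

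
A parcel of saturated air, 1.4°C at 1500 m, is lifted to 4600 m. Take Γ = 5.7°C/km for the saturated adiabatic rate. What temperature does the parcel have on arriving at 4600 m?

1500 → 4600 m (saturated adiabatic, 5.7°C/km): ΔT = -5.7 × 3.1 = -17.67°C → T = -16.27°C

-16.27°C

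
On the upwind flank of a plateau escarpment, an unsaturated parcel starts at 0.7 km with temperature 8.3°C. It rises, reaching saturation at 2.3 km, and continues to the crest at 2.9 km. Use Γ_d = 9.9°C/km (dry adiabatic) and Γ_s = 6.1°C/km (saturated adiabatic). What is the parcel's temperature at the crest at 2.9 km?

-11.2°C

700 → 2300 m (dry, 9.9°C/km): ΔT = -9.9 × 1.6 = -15.84°C → T = -7.54°C
2300 → 2900 m (saturated, 6.1°C/km): ΔT = -6.1 × 0.6 = -3.66°C → T = -11.2°C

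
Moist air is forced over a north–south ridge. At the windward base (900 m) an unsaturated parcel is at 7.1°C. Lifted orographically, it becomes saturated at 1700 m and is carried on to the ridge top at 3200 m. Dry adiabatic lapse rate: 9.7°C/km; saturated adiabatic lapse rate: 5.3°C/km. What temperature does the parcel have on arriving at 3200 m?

900 → 1700 m (dry, 9.7°C/km): ΔT = -9.7 × 0.8 = -7.76°C → T = -0.66°C
1700 → 3200 m (saturated, 5.3°C/km): ΔT = -5.3 × 1.5 = -7.95°C → T = -8.61°C

-8.61°C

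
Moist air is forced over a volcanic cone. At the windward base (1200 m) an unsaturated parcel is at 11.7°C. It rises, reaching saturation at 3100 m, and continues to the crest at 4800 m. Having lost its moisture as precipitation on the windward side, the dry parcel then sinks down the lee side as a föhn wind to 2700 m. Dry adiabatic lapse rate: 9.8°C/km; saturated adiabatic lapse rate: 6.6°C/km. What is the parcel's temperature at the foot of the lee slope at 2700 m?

2.44°C

1200 → 3100 m (dry, 9.8°C/km): ΔT = -9.8 × 1.9 = -18.62°C → T = -6.92°C
3100 → 4800 m (saturated, 6.6°C/km): ΔT = -6.6 × 1.7 = -11.22°C → T = -18.14°C
4800 → 2700 m (dry descent, 9.8°C/km): ΔT = +9.8 × 2.1 = +20.58°C → T = 2.44°C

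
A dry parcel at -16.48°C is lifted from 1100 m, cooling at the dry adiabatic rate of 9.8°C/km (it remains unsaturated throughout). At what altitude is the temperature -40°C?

Height above start = (-16.48 − (-40)) / 9.8 = 2.4 km
Altitude = 1100 m + 2400 m = 3500 m

3500 m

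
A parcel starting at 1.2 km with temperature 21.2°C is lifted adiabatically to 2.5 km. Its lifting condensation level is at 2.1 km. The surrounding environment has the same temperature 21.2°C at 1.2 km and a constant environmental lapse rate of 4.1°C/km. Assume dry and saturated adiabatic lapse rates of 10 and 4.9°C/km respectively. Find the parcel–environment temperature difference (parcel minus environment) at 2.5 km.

-5.63°C (parcel cooler than environment)

Parcel:
  1200 → 2100 m (dry, 10°C/km): ΔT = -10 × 0.9 = -9°C → T = 12.2°C
  2100 → 2500 m (saturated, 4.9°C/km): ΔT = -4.9 × 0.4 = -1.96°C → T = 10.24°C
Environment:
  1200 → 2500 m (environment, 4.1°C/km): ΔT = -4.1 × 1.3 = -5.33°C → T = 15.87°C
T_parcel − T_env = 10.24 − 15.87 = -5.63°C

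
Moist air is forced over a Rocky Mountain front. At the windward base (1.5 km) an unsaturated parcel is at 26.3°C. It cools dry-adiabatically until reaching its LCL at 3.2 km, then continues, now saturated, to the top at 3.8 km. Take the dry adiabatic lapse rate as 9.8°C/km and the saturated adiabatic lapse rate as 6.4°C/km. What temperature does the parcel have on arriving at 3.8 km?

From 1500 m to 3200 m (dry): cools by 9.8 × 1.7 = 16.66°C, giving 9.64°C.
From 3200 m to 3800 m (saturated): cools by 6.4 × 0.6 = 3.84°C, giving 5.8°C.

5.8°C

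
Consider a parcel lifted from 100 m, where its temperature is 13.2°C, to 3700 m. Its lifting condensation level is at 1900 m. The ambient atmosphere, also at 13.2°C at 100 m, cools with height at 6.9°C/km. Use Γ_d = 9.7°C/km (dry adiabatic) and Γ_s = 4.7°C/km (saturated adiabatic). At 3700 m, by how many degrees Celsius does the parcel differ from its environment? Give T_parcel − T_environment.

Parcel:
  Dry to 1900 m: -9.7 × 1.8 km = -17.46°C, so T = -4.26°C.
  Saturated to 3700 m: -4.7 × 1.8 km = -8.46°C, so T = -12.72°C.
Environment:
  Environment to 3700 m: -6.9 × 3.6 km = -24.84°C, so T = -11.64°C.
T_parcel − T_env = -12.72 − (-11.64) = -1.08°C

-1.08°C (parcel cooler than environment)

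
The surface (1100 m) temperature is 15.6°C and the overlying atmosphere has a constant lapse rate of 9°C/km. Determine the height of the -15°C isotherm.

4500 m

Height above start = (15.6 − (-15)) / 9 = 3.4 km
Altitude = 1100 m + 3400 m = 4500 m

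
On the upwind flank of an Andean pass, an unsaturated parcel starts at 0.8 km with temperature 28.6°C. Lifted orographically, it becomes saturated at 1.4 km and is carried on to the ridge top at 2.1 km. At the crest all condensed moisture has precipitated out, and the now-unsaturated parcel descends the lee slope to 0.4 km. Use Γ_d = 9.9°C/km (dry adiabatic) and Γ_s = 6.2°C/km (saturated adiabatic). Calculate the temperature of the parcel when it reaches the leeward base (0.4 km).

800 → 1400 m (dry, 9.9°C/km): ΔT = -9.9 × 0.6 = -5.94°C → T = 22.66°C
1400 → 2100 m (saturated, 6.2°C/km): ΔT = -6.2 × 0.7 = -4.34°C → T = 18.32°C
2100 → 400 m (dry descent, 9.9°C/km): ΔT = +9.9 × 1.7 = +16.83°C → T = 35.15°C

35.15°C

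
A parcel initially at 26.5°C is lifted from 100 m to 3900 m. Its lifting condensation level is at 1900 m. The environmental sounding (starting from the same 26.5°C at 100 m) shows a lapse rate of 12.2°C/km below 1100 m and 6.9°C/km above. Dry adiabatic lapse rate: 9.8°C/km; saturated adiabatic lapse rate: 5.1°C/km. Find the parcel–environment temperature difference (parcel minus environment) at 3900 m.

+3.68°C (parcel warmer than environment)

Parcel:
  Dry to 1900 m: -9.8 × 1.8 km = -17.64°C, so T = 8.86°C.
  Saturated to 3900 m: -5.1 × 2 km = -10.2°C, so T = -1.34°C.
Environment:
  Environment, lower layer to 1100 m: -12.2 × 1 km = -12.2°C, so T = 14.3°C.
  Environment, upper layer to 3900 m: -6.9 × 2.8 km = -19.32°C, so T = -5.02°C.
T_parcel − T_env = -1.34 − (-5.02) = +3.68°C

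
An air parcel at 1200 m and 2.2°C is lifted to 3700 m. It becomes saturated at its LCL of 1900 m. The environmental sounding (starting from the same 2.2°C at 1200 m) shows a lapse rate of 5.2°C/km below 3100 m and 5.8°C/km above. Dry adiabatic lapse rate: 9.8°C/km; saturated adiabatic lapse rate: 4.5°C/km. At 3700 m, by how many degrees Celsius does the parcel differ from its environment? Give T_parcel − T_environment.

-1.6°C (parcel cooler than environment)

Parcel:
  1200–1900 m, dry: Δz = 0.7 km ⇒ ΔT = -6.86°C; T = -4.66°C
  1900–3700 m, saturated: Δz = 1.8 km ⇒ ΔT = -8.1°C; T = -12.76°C
Environment:
  1200–3100 m, environment, lower layer: Δz = 1.9 km ⇒ ΔT = -9.88°C; T = -7.68°C
  3100–3700 m, environment, upper layer: Δz = 0.6 km ⇒ ΔT = -3.48°C; T = -11.16°C
T_parcel − T_env = -12.76 − (-11.16) = -1.6°C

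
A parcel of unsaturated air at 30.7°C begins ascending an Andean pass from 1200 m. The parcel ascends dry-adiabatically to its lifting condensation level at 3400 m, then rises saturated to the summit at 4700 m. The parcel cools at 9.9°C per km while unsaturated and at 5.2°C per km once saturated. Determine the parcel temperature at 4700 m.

1200–3400 m, dry: Δz = 2.2 km ⇒ ΔT = -21.78°C; T = 8.92°C
3400–4700 m, saturated: Δz = 1.3 km ⇒ ΔT = -6.76°C; T = 2.16°C

2.16°C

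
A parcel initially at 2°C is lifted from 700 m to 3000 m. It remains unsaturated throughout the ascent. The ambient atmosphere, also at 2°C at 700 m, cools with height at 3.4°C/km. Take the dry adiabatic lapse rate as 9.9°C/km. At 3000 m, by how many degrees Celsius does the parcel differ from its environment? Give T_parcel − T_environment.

-14.95°C (parcel cooler than environment)

Parcel:
  700 → 3000 m (dry, 9.9°C/km): ΔT = -9.9 × 2.3 = -22.77°C → T = -20.77°C
Environment:
  700 → 3000 m (environment, 3.4°C/km): ΔT = -3.4 × 2.3 = -7.82°C → T = -5.82°C
T_parcel − T_env = -20.77 − (-5.82) = -14.95°C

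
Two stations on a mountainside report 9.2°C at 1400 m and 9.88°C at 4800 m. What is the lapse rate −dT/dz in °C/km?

Γ = −ΔT/Δz = (9.2 − 9.88) / (4800 − 1400) m
  = -0.68°C / 3.4 km = -0.2°C/km

-0.2°C/km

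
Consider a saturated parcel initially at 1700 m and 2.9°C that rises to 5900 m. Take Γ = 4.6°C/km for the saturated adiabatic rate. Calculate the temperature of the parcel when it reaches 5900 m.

From 1700 m to 5900 m (saturated adiabatic): cools by 4.6 × 4.2 = 19.32°C, giving -16.42°C.

-16.42°C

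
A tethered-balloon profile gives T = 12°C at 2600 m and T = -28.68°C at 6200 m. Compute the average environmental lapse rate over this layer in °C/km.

Γ = −ΔT/Δz = (12 − (-28.68)) / (6200 − 2600) m
  = 40.68°C / 3.6 km = 11.3°C/km

11.3°C/km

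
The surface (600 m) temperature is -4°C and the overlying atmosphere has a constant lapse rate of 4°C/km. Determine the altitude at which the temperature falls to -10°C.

2100 m

Height above start = (-4 − (-10)) / 4 = 1.5 km
Altitude = 600 m + 1500 m = 2100 m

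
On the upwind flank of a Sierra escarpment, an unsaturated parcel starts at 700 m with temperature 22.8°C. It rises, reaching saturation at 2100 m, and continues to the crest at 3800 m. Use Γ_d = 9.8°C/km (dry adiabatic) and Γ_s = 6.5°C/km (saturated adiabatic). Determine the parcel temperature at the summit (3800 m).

-1.97°C

Dry to 2100 m: -9.8 × 1.4 km = -13.72°C, so T = 9.08°C.
Saturated to 3800 m: -6.5 × 1.7 km = -11.05°C, so T = -1.97°C.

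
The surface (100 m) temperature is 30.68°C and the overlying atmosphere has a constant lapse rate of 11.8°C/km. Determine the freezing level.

Height above start = (30.68 − 0) / 11.8 = 2.6 km
Altitude = 100 m + 2600 m = 2700 m

2700 m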